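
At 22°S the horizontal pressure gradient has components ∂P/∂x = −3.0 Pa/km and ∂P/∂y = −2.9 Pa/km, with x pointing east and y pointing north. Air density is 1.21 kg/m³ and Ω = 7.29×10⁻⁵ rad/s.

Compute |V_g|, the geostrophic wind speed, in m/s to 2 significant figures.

Coriolis parameter at 22°S:
f = 2Ω sin φ = 2 × 7.29×10⁻⁵ × sin 22° = 5.46×10⁻⁵ s⁻¹
In the Southern Hemisphere f is negative: f = −5.46×10⁻⁵ s⁻¹.
Component geostrophic relations (x east, y north):
u_g = −(1/(fρ)) ∂P/∂y,  v_g = (1/(fρ)) ∂P/∂x
u_g = −(−2.9×10⁻³)/(−5.46×10⁻⁵ × 1.21) = −43.9 m/s;  v_g = (−3.0×10⁻³)/(−5.46×10⁻⁵ × 1.21) = 45.4 m/s
|V_g| = √(u_g² + v_g²) = 63.1 m/s

63 m/s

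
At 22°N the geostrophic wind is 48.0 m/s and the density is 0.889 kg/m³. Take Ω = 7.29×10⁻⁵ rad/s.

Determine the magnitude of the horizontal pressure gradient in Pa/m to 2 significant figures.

Coriolis parameter at 22°N:
f = 2Ω sin φ = 2 × 7.29×10⁻⁵ × sin 22° = 5.46×10⁻⁵ s⁻¹
Geostrophic balance rearranged: |∂P/∂n| = f ρ V_g
|∂P/∂n| = 5.46×10⁻⁵ × 0.889 × 48.0 = 2.33×10⁻³ Pa/m

2.3×10⁻³ Pa/m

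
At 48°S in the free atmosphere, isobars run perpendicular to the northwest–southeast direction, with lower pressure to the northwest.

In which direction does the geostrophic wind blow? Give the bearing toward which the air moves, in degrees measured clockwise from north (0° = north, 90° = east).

225°

The pressure-gradient force points toward the northwest (bearing 315°).
Geostrophic balance: in the Southern Hemisphere the Coriolis force deflects motion to the left, so the geostrophic wind blows 90° to the left of the pressure-gradient force (low pressure on the right).
Rotating 315° by 90° counterclockwise gives 225° — the wind blows toward the southwest.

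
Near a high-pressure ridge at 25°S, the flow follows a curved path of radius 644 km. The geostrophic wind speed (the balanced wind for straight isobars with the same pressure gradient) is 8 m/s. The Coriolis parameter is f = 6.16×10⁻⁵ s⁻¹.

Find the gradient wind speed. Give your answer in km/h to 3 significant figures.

Around a high, pressure-gradient force acts outward with centrifugal, so Coriolis balances both:
fV = (1/ρ)|∂P/∂n| + V²/R  →  V² − fR·V + fR·V_g = 0
With fR = 6.16×10⁻⁵ × 644×10³ m = 39.7 m/s:
V = [fR − √((fR)² − 4 fR V_g)]/2 = [39.7 − √(39.7² − 4×39.7×8)]/2 = 11.1 m/s
Supergeostrophic (V > V_g = 8 m/s), as expected around a high.
Converting: 11.1 m/s × 3.6 = 40.0 km/h

40.0 km/h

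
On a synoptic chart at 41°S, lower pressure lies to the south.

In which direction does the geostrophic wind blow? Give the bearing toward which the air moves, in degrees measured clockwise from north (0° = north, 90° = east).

090°

The pressure-gradient force points toward the south (bearing 180°).
Geostrophic balance: in the Southern Hemisphere the Coriolis force deflects motion to the left, so the geostrophic wind blows 90° to the left of the pressure-gradient force (low pressure on the right).
Rotating 180° by 90° counterclockwise gives 090° — the wind blows toward the east.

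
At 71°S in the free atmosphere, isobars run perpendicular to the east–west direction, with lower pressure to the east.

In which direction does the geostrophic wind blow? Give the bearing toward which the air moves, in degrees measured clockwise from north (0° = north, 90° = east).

The pressure-gradient force points toward the east (bearing 090°).
Geostrophic balance: in the Southern Hemisphere the Coriolis force deflects motion to the left, so the geostrophic wind blows 90° to the left of the pressure-gradient force (low pressure on the right).
Rotating 090° by 90° counterclockwise gives 000° — the wind blows toward the north.

000°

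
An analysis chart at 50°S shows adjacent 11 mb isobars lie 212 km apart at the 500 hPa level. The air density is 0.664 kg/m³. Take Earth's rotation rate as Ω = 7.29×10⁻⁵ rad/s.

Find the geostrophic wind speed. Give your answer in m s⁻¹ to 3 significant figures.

Coriolis parameter at 50°S:
f = 2Ω sin φ = 2 × 7.29×10⁻⁵ × sin 50° = 1.12×10⁻⁴ s⁻¹
Pressure gradient: |∂P/∂n| = 1100 Pa / 212000 m = 5.19×10⁻³ Pa/m
Geostrophic balance (pressure-gradient force = Coriolis force):
V_g = (1/(fρ)) |∂P/∂n| = 5.19×10⁻³ / (1.12×10⁻⁴ × 0.664) = 70.0 m/s

70.0 m s⁻¹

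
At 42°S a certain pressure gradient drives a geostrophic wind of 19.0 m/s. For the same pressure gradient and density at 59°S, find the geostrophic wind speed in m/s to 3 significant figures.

With the same pressure gradient and density, V_g ∝ 1/f ∝ 1/sin φ.
V₂ = V₁ · sin φ₁ / sin φ₂ = 19.0 × sin 42° / sin 59°
V₂ = 19.0 × 0.6691/0.8572 = 14.8 m/s

14.8 m/s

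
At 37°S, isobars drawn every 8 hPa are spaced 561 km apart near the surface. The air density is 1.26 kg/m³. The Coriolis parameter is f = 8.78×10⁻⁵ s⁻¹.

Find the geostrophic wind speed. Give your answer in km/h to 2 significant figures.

46 km/h

Pressure gradient: |∂P/∂n| = 800 Pa / 561000 m = 1.43×10⁻³ Pa/m
Geostrophic balance (pressure-gradient force = Coriolis force):
V_g = (1/(fρ)) |∂P/∂n| = 1.43×10⁻³ / (8.78×10⁻⁵ × 1.26) = 12.9 m/s
Converting: 12.9 m/s × 3.6 = 46 km/h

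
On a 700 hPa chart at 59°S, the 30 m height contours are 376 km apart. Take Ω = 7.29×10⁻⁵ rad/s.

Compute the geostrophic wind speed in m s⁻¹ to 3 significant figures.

6.26 m s⁻¹

Coriolis parameter at 59°S:
f = 2Ω sin φ = 2 × 7.29×10⁻⁵ × sin 59° = 1.25×10⁻⁴ s⁻¹
Height gradient: |∂Z/∂n| = 30 m / 376000 m = 7.98×10⁻⁵
On a pressure surface, geostrophic balance gives V_g = (g/f)|∂Z/∂n|:
V_g = 9.81 × 7.98×10⁻⁵ / 1.25×10⁻⁴ = 6.26 m/s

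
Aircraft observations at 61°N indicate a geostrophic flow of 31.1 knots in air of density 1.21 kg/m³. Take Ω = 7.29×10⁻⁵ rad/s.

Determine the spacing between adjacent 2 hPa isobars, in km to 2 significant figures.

81 km

Coriolis parameter at 61°N:
f = 2Ω sin φ = 2 × 7.29×10⁻⁵ × sin 61° = 1.28×10⁻⁴ s⁻¹
Wind speed in SI: 31.1 knots = 16.0 m/s
Geostrophic balance rearranged: |∂P/∂n| = f ρ V_g
|∂P/∂n| = 1.28×10⁻⁴ × 1.21 × 16.0 = 2.47×10⁻³ Pa/m
Isobar spacing: Δn = ΔP/|∂P/∂n| = 200 Pa / 2.47×10⁻³ Pa/m = 81016 m ≈ 81 km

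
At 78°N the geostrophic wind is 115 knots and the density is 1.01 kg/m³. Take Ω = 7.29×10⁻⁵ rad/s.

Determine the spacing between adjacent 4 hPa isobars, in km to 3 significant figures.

46.9 km

Coriolis parameter at 78°N:
f = 2Ω sin φ = 2 × 7.29×10⁻⁵ × sin 78° = 1.43×10⁻⁴ s⁻¹
Wind speed in SI: 115 knots = 59.2 m/s
Geostrophic balance rearranged: |∂P/∂n| = f ρ V_g
|∂P/∂n| = 1.43×10⁻⁴ × 1.01 × 59.2 = 8.52×10⁻³ Pa/m
Isobar spacing: Δn = ΔP/|∂P/∂n| = 400 Pa / 8.52×10⁻³ Pa/m = 46940 m ≈ 46.9 km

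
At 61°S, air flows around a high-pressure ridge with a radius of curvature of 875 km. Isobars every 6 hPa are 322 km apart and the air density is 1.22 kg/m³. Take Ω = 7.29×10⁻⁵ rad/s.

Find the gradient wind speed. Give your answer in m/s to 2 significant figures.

Coriolis parameter at 61°S:
f = 2Ω sin φ = 2 × 7.29×10⁻⁵ × sin 61° = 1.28×10⁻⁴ s⁻¹
Pressure gradient: |∂P/∂n| = 600 Pa / 322000 m = 1.86×10⁻³ Pa/m
Geostrophic speed: V_g = |∂P/∂n|/(fρ) = 1.86×10⁻³/(1.28×10⁻⁴ × 1.22) = 12.0 m/s
Around a high, pressure-gradient force acts outward with centrifugal, so Coriolis balances both:
fV = (1/ρ)|∂P/∂n| + V²/R  →  V² − fR·V + fR·V_g = 0
With fR = 1.28×10⁻⁴ × 875×10³ m = 112 m/s:
V = [fR − √((fR)² − 4 fR V_g)]/2 = [112 − √(112² − 4×112×12)]/2 = 13.6 m/s
Supergeostrophic (V > V_g = 12 m/s), as expected around a high.

14 m/s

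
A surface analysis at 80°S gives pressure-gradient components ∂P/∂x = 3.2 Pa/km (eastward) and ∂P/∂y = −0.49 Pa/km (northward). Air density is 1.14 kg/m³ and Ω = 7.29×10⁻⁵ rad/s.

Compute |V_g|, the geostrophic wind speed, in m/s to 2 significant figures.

Coriolis parameter at 80°S:
f = 2Ω sin φ = 2 × 7.29×10⁻⁵ × sin 80° = 1.44×10⁻⁴ s⁻¹
In the Southern Hemisphere f is negative: f = −1.44×10⁻⁴ s⁻¹.
Component geostrophic relations (x east, y north):
u_g = −(1/(fρ)) ∂P/∂y,  v_g = (1/(fρ)) ∂P/∂x
u_g = −(−0.49×10⁻³)/(−1.44×10⁻⁴ × 1.14) = −2.99 m/s;  v_g = (3.2×10⁻³)/(−1.44×10⁻⁴ × 1.14) = −19.5 m/s
|V_g| = √(u_g² + v_g²) = 19.8 m/s

20 m/s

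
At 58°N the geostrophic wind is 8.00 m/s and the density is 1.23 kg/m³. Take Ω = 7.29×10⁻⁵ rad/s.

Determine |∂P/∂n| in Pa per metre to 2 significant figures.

1.2×10⁻³ Pa/m

Coriolis parameter at 58°N:
f = 2Ω sin φ = 2 × 7.29×10⁻⁵ × sin 58° = 1.24×10⁻⁴ s⁻¹
Geostrophic balance rearranged: |∂P/∂n| = f ρ V_g
|∂P/∂n| = 1.24×10⁻⁴ × 1.23 × 8.00 = 1.22×10⁻³ Pa/m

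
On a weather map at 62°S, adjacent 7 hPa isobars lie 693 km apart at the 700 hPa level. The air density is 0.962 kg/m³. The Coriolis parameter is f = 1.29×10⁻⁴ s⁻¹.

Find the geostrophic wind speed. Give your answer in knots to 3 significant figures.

15.8 knots

Pressure gradient: |∂P/∂n| = 700 Pa / 693000 m = 1.01×10⁻³ Pa/m
Geostrophic balance (pressure-gradient force = Coriolis force):
V_g = (1/(fρ)) |∂P/∂n| = 1.01×10⁻³ / (1.29×10⁻⁴ × 0.962) = 8.14 m/s
Converting: 8.14 m/s × 1.944 = 15.8 knots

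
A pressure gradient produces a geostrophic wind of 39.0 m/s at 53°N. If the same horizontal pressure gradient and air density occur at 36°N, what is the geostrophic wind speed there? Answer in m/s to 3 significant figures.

With the same pressure gradient and density, V_g ∝ 1/f ∝ 1/sin φ.
V₂ = V₁ · sin φ₁ / sin φ₂ = 39.0 × sin 53° / sin 36°
V₂ = 39.0 × 0.7986/0.5878 = 53.0 m/s

53.0 m/s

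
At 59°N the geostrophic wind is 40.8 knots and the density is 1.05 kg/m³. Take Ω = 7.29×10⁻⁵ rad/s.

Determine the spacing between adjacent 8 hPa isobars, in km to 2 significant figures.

Coriolis parameter at 59°N:
f = 2Ω sin φ = 2 × 7.29×10⁻⁵ × sin 59° = 1.25×10⁻⁴ s⁻¹
Wind speed in SI: 40.8 knots = 21.0 m/s
Geostrophic balance rearranged: |∂P/∂n| = f ρ V_g
|∂P/∂n| = 1.25×10⁻⁴ × 1.05 × 21.0 = 2.75×10⁻³ Pa/m
Isobar spacing: Δn = ΔP/|∂P/∂n| = 800 Pa / 2.75×10⁻³ Pa/m = 290455 m ≈ 290 km

290 km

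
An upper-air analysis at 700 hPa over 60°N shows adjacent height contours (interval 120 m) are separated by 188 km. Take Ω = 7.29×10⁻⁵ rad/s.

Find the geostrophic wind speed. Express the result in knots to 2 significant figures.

Coriolis parameter at 60°N:
f = 2Ω sin φ = 2 × 7.29×10⁻⁵ × sin 60° = 1.26×10⁻⁴ s⁻¹
Height gradient: |∂Z/∂n| = 120 m / 188000 m = 6.38×10⁻⁴
On a pressure surface, geostrophic balance gives V_g = (g/f)|∂Z/∂n|:
V_g = 9.81 × 6.38×10⁻⁴ / 1.26×10⁻⁴ = 49.6 m/s
Converting: 49.6 m/s × 1.944 = 96 knots

96 knots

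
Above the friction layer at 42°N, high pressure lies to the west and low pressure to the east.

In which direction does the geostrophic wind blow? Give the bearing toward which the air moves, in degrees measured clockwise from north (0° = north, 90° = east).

The pressure-gradient force points toward the east (bearing 090°).
Geostrophic balance: in the Northern Hemisphere the Coriolis force deflects motion to the right, so the geostrophic wind blows 90° to the right of the pressure-gradient force (low pressure on the left).
Rotating 090° by 90° clockwise gives 180° — the wind blows toward the south.

180°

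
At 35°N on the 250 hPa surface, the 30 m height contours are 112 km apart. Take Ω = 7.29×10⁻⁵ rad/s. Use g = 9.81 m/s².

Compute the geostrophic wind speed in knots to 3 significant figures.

61.1 knots

Coriolis parameter at 35°N:
f = 2Ω sin φ = 2 × 7.29×10⁻⁵ × sin 35° = 8.36×10⁻⁵ s⁻¹
Height gradient: |∂Z/∂n| = 30 m / 112000 m = 2.68×10⁻⁴
On a pressure surface, geostrophic balance gives V_g = (g/f)|∂Z/∂n|:
V_g = 9.81 × 2.68×10⁻⁴ / 8.36×10⁻⁵ = 31.4 m/s
Converting: 31.4 m/s × 1.944 = 61.1 knots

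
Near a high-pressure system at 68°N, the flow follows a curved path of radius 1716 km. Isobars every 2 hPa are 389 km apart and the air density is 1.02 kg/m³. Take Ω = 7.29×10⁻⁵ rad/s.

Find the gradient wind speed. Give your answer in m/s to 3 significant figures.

3.79 m/s

Coriolis parameter at 68°N:
f = 2Ω sin φ = 2 × 7.29×10⁻⁵ × sin 68° = 1.35×10⁻⁴ s⁻¹
Pressure gradient: |∂P/∂n| = 200 Pa / 389000 m = 5.14×10⁻⁴ Pa/m
Geostrophic speed: V_g = |∂P/∂n|/(fρ) = 5.14×10⁻⁴/(1.35×10⁻⁴ × 1.02) = 3.73 m/s
Around a high, pressure-gradient force acts outward with centrifugal, so Coriolis balances both:
fV = (1/ρ)|∂P/∂n| + V²/R  →  V² − fR·V + fR·V_g = 0
With fR = 1.35×10⁻⁴ × 1716×10³ m = 232 m/s:
V = [fR − √((fR)² − 4 fR V_g)]/2 = [232 − √(232² − 4×232×3.73)]/2 = 3.79 m/s
Supergeostrophic (V > V_g = 3.73 m/s), as expected around a high.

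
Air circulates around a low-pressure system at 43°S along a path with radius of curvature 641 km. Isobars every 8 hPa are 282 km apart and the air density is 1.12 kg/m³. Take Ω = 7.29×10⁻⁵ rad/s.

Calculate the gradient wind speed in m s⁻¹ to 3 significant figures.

19.5 m s⁻¹

Coriolis parameter at 43°S:
f = 2Ω sin φ = 2 × 7.29×10⁻⁵ × sin 43° = 9.94×10⁻⁵ s⁻¹
Pressure gradient: |∂P/∂n| = 800 Pa / 282000 m = 2.84×10⁻³ Pa/m
Geostrophic speed: V_g = |∂P/∂n|/(fρ) = 2.84×10⁻³/(9.94×10⁻⁵ × 1.12) = 25.5 m/s
Around a low, centrifugal force acts outward with Coriolis, so pressure-gradient force balances both:
(1/ρ)|∂P/∂n| = fV + V²/R  →  V² + fR·V − fR·V_g = 0
With fR = 9.94×10⁻⁵ × 641×10³ m = 63.7 m/s:
V = [−fR + √((fR)² + 4 fR V_g)]/2 = [−63.7 + √(63.7² + 4×63.7×25.5)]/2 = 19.5 m/s
Subgeostrophic (V < V_g = 25.5 m/s), as expected around a low.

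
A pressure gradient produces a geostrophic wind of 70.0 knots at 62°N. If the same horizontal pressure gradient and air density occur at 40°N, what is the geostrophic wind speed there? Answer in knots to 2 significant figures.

With the same pressure gradient and density, V_g ∝ 1/f ∝ 1/sin φ.
V₂ = V₁ · sin φ₁ / sin φ₂ = 70.0 × sin 62° / sin 40°
V₂ = 70.0 × 0.8829/0.6428 = 96 knots

96 knots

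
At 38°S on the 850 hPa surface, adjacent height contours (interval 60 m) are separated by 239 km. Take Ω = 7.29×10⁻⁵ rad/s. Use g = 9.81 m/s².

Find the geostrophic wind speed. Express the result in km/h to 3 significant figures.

Coriolis parameter at 38°S:
f = 2Ω sin φ = 2 × 7.29×10⁻⁵ × sin 38° = 8.98×10⁻⁵ s⁻¹
Height gradient: |∂Z/∂n| = 60 m / 239000 m = 2.51×10⁻⁴
On a pressure surface, geostrophic balance gives V_g = (g/f)|∂Z/∂n|:
V_g = 9.81 × 2.51×10⁻⁴ / 8.98×10⁻⁵ = 27.4 m/s
Converting: 27.4 m/s × 3.6 = 98.8 km/h

98.8 km/h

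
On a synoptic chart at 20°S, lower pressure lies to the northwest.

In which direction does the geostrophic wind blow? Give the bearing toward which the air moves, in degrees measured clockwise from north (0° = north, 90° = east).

225°

The pressure-gradient force points toward the northwest (bearing 315°).
Geostrophic balance: in the Southern Hemisphere the Coriolis force deflects motion to the left, so the geostrophic wind blows 90° to the left of the pressure-gradient force (low pressure on the right).
Rotating 315° by 90° counterclockwise gives 225° — the wind blows toward the southwest.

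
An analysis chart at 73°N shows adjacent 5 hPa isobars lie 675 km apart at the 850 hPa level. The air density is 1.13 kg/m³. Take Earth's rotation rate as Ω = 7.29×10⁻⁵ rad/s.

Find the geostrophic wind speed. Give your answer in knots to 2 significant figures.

9.1 knots

Coriolis parameter at 73°N:
f = 2Ω sin φ = 2 × 7.29×10⁻⁵ × sin 73° = 1.39×10⁻⁴ s⁻¹
Pressure gradient: |∂P/∂n| = 500 Pa / 675000 m = 7.41×10⁻⁴ Pa/m
Geostrophic balance (pressure-gradient force = Coriolis force):
V_g = (1/(fρ)) |∂P/∂n| = 7.41×10⁻⁴ / (1.39×10⁻⁴ × 1.13) = 4.70 m/s
Converting: 4.70 m/s × 1.944 = 9.1 knots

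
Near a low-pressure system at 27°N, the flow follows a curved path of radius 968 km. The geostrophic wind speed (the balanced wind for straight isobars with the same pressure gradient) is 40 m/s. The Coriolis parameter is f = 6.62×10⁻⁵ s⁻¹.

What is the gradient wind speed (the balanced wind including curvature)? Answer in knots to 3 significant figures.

54.2 knots

Around a low, centrifugal force acts outward with Coriolis, so pressure-gradient force balances both:
(1/ρ)|∂P/∂n| = fV + V²/R  →  V² + fR·V − fR·V_g = 0
With fR = 6.62×10⁻⁵ × 968×10³ m = 64.1 m/s:
V = [−fR + √((fR)² + 4 fR V_g)]/2 = [−64.1 + √(64.1² + 4×64.1×40)]/2 = 27.9 m/s
Subgeostrophic (V < V_g = 40 m/s), as expected around a low.
Converting: 27.9 m/s × 1.944 = 54.2 knots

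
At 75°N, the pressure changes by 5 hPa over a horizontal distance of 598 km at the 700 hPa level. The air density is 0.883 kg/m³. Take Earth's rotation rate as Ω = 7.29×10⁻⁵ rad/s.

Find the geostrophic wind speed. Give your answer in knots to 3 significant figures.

13.1 knots

Coriolis parameter at 75°N:
f = 2Ω sin φ = 2 × 7.29×10⁻⁵ × sin 75° = 1.41×10⁻⁴ s⁻¹
Pressure gradient: |∂P/∂n| = 500 Pa / 598000 m = 8.36×10⁻⁴ Pa/m
Geostrophic balance (pressure-gradient force = Coriolis force):
V_g = (1/(fρ)) |∂P/∂n| = 8.36×10⁻⁴ / (1.41×10⁻⁴ × 0.883) = 6.72 m/s
Converting: 6.72 m/s × 1.944 = 13.1 knots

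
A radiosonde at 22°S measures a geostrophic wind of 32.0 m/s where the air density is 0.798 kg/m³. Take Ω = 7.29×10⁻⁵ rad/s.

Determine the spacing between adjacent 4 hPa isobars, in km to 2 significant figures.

Coriolis parameter at 22°S:
f = 2Ω sin φ = 2 × 7.29×10⁻⁵ × sin 22° = 5.46×10⁻⁵ s⁻¹
Geostrophic balance rearranged: |∂P/∂n| = f ρ V_g
|∂P/∂n| = 5.46×10⁻⁵ × 0.798 × 32.0 = 1.39×10⁻³ Pa/m
Isobar spacing: Δn = ΔP/|∂P/∂n| = 400 Pa / 1.39×10⁻³ Pa/m = 286797 m ≈ 290 km

290 km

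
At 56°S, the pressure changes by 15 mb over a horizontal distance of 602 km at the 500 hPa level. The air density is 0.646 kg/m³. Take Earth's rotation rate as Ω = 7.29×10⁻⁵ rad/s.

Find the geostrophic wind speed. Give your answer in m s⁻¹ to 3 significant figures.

31.9 m s⁻¹

Coriolis parameter at 56°S:
f = 2Ω sin φ = 2 × 7.29×10⁻⁵ × sin 56° = 1.21×10⁻⁴ s⁻¹
Pressure gradient: |∂P/∂n| = 1500 Pa / 602000 m = 2.49×10⁻³ Pa/m
Geostrophic balance (pressure-gradient force = Coriolis force):
V_g = (1/(fρ)) |∂P/∂n| = 2.49×10⁻³ / (1.21×10⁻⁴ × 0.646) = 31.9 m/s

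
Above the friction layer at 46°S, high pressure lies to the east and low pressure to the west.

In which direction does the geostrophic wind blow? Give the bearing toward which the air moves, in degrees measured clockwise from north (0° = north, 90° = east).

The pressure-gradient force points toward the west (bearing 270°).
Geostrophic balance: in the Southern Hemisphere the Coriolis force deflects motion to the left, so the geostrophic wind blows 90° to the left of the pressure-gradient force (low pressure on the right).
Rotating 270° by 90° counterclockwise gives 180° — the wind blows toward the south.

180°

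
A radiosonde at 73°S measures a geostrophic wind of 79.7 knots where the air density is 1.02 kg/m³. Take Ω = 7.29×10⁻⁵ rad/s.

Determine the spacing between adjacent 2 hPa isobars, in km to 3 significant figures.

Coriolis parameter at 73°S:
f = 2Ω sin φ = 2 × 7.29×10⁻⁵ × sin 73° = 1.39×10⁻⁴ s⁻¹
Wind speed in SI: 79.7 knots = 41.0 m/s
Geostrophic balance rearranged: |∂P/∂n| = f ρ V_g
|∂P/∂n| = 1.39×10⁻⁴ × 1.02 × 41.0 = 5.83×10⁻³ Pa/m
Isobar spacing: Δn = ΔP/|∂P/∂n| = 200 Pa / 5.83×10⁻³ Pa/m = 34299 m ≈ 34.3 km

34.3 km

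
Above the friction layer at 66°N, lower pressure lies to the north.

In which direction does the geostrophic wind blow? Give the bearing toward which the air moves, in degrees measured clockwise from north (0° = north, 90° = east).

090°

The pressure-gradient force points toward the north (bearing 000°).
Geostrophic balance: in the Northern Hemisphere the Coriolis force deflects motion to the right, so the geostrophic wind blows 90° to the right of the pressure-gradient force (low pressure on the left).
Rotating 000° by 90° clockwise gives 090° — the wind blows toward the east.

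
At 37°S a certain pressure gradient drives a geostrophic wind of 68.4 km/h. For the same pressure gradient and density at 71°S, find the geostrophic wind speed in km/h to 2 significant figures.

With the same pressure gradient and density, V_g ∝ 1/f ∝ 1/sin φ.
V₂ = V₁ · sin φ₁ / sin φ₂ = 68.4 × sin 37° / sin 71°
V₂ = 68.4 × 0.6018/0.9455 = 44 km/h

44 km/h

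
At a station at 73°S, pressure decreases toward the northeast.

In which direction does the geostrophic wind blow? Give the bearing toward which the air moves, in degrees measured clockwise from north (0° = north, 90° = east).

315°

The pressure-gradient force points toward the northeast (bearing 045°).
Geostrophic balance: in the Southern Hemisphere the Coriolis force deflects motion to the left, so the geostrophic wind blows 90° to the left of the pressure-gradient force (low pressure on the right).
Rotating 045° by 90° counterclockwise gives 315° — the wind blows toward the northwest.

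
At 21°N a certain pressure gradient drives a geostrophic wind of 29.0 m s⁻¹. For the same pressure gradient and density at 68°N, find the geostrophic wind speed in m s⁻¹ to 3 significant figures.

11.2 m s⁻¹

With the same pressure gradient and density, V_g ∝ 1/f ∝ 1/sin φ.
V₂ = V₁ · sin φ₁ / sin φ₂ = 29.0 × sin 21° / sin 68°
V₂ = 29.0 × 0.3584/0.9272 = 11.2 m s⁻¹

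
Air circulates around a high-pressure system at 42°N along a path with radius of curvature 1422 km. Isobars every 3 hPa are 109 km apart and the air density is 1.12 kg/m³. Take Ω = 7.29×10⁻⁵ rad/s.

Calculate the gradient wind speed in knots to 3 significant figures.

64.3 knots

Coriolis parameter at 42°N:
f = 2Ω sin φ = 2 × 7.29×10⁻⁵ × sin 42° = 9.76×10⁻⁵ s⁻¹
Pressure gradient: |∂P/∂n| = 300 Pa / 109000 m = 2.75×10⁻³ Pa/m
Geostrophic speed: V_g = |∂P/∂n|/(fρ) = 2.75×10⁻³/(9.76×10⁻⁵ × 1.12) = 25.2 m/s
Around a high, pressure-gradient force acts outward with centrifugal, so Coriolis balances both:
fV = (1/ρ)|∂P/∂n| + V²/R  →  V² − fR·V + fR·V_g = 0
With fR = 9.76×10⁻⁵ × 1422×10³ m = 139 m/s:
V = [fR − √((fR)² − 4 fR V_g)]/2 = [139 − √(139² − 4×139×25.2)]/2 = 33.1 m/s
Supergeostrophic (V > V_g = 25.2 m/s), as expected around a high.
Converting: 33.1 m/s × 1.944 = 64.3 knots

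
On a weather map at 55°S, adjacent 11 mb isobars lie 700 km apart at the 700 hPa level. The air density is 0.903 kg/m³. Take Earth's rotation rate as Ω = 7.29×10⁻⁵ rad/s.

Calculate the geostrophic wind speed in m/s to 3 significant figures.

Coriolis parameter at 55°S:
f = 2Ω sin φ = 2 × 7.29×10⁻⁵ × sin 55° = 1.19×10⁻⁴ s⁻¹
Pressure gradient: |∂P/∂n| = 1100 Pa / 700000 m = 1.57×10⁻³ Pa/m
Geostrophic balance (pressure-gradient force = Coriolis force):
V_g = (1/(fρ)) |∂P/∂n| = 1.57×10⁻³ / (1.19×10⁻⁴ × 0.903) = 14.6 m/s

14.6 m/s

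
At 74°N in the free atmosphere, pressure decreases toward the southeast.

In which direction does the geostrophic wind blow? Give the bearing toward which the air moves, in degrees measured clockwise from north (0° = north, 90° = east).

225°

The pressure-gradient force points toward the southeast (bearing 135°).
Geostrophic balance: in the Northern Hemisphere the Coriolis force deflects motion to the right, so the geostrophic wind blows 90° to the right of the pressure-gradient force (low pressure on the left).
Rotating 135° by 90° clockwise gives 225° — the wind blows toward the southwest.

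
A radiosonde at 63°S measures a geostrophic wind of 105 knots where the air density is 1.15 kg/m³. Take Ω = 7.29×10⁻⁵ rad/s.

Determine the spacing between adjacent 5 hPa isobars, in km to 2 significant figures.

Coriolis parameter at 63°S:
f = 2Ω sin φ = 2 × 7.29×10⁻⁵ × sin 63° = 1.30×10⁻⁴ s⁻¹
Wind speed in SI: 105 knots = 54.0 m/s
Geostrophic balance rearranged: |∂P/∂n| = f ρ V_g
|∂P/∂n| = 1.30×10⁻⁴ × 1.15 × 54.0 = 8.07×10⁻³ Pa/m
Isobar spacing: Δn = ΔP/|∂P/∂n| = 500 Pa / 8.07×10⁻³ Pa/m = 61959 m ≈ 62 km

62 km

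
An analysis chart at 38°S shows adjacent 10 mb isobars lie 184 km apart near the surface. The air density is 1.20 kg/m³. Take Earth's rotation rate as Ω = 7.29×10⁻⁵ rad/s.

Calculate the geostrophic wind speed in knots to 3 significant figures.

Coriolis parameter at 38°S:
f = 2Ω sin φ = 2 × 7.29×10⁻⁵ × sin 38° = 8.98×10⁻⁵ s⁻¹
Pressure gradient: |∂P/∂n| = 1000 Pa / 184000 m = 5.43×10⁻³ Pa/m
Geostrophic balance (pressure-gradient force = Coriolis force):
V_g = (1/(fρ)) |∂P/∂n| = 5.43×10⁻³ / (8.98×10⁻⁵ × 1.20) = 50.5 m/s
Converting: 50.5 m/s × 1.944 = 98.1 knots

98.1 knots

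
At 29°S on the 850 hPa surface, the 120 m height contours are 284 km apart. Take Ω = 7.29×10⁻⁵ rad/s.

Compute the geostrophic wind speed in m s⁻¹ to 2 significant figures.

59 m s⁻¹

Coriolis parameter at 29°S:
f = 2Ω sin φ = 2 × 7.29×10⁻⁵ × sin 29° = 7.07×10⁻⁵ s⁻¹
Height gradient: |∂Z/∂n| = 120 m / 284000 m = 4.23×10⁻⁴
On a pressure surface, geostrophic balance gives V_g = (g/f)|∂Z/∂n|:
V_g = 9.81 × 4.23×10⁻⁴ / 7.07×10⁻⁵ = 58.6 m/s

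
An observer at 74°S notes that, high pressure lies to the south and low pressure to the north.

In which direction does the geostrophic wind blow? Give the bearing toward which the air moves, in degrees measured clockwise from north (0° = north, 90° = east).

270°

The pressure-gradient force points toward the north (bearing 000°).
Geostrophic balance: in the Southern Hemisphere the Coriolis force deflects motion to the left, so the geostrophic wind blows 90° to the left of the pressure-gradient force (low pressure on the right).
Rotating 000° by 90° counterclockwise gives 270° — the wind blows toward the west.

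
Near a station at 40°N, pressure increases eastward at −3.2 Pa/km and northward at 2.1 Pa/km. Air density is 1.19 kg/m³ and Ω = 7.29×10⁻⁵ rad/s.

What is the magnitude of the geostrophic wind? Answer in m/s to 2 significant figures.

34 m/s

Coriolis parameter at 40°N:
f = 2Ω sin φ = 2 × 7.29×10⁻⁵ × sin 40° = 9.37×10⁻⁵ s⁻¹
Component geostrophic relations (x east, y north):
u_g = −(1/(fρ)) ∂P/∂y,  v_g = (1/(fρ)) ∂P/∂x
u_g = −(2.1×10⁻³)/(9.37×10⁻⁵ × 1.19) = −18.8 m/s;  v_g = (−3.2×10⁻³)/(9.37×10⁻⁵ × 1.19) = −28.7 m/s
|V_g| = √(u_g² + v_g²) = 34.3 m/s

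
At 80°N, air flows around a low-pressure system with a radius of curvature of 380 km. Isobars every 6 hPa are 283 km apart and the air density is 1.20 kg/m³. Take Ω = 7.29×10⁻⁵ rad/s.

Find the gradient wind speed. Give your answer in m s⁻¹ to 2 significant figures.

Coriolis parameter at 80°N:
f = 2Ω sin φ = 2 × 7.29×10⁻⁵ × sin 80° = 1.44×10⁻⁴ s⁻¹
Pressure gradient: |∂P/∂n| = 600 Pa / 283000 m = 2.12×10⁻³ Pa/m
Geostrophic speed: V_g = |∂P/∂n|/(fρ) = 2.12×10⁻³/(1.44×10⁻⁴ × 1.20) = 12.3 m/s
Around a low, centrifugal force acts outward with Coriolis, so pressure-gradient force balances both:
(1/ρ)|∂P/∂n| = fV + V²/R  →  V² + fR·V − fR·V_g = 0
With fR = 1.44×10⁻⁴ × 380×10³ m = 54.6 m/s:
V = [−fR + √((fR)² + 4 fR V_g)]/2 = [−54.6 + √(54.6² + 4×54.6×12.3)]/2 = 10.3 m/s
Subgeostrophic (V < V_g = 12.3 m/s), as expected around a low.

10 m s⁻¹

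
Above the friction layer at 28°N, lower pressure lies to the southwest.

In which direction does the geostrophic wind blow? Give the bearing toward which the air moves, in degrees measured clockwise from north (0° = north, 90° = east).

The pressure-gradient force points toward the southwest (bearing 225°).
Geostrophic balance: in the Northern Hemisphere the Coriolis force deflects motion to the right, so the geostrophic wind blows 90° to the right of the pressure-gradient force (low pressure on the left).
Rotating 225° by 90° clockwise gives 315° — the wind blows toward the northwest.

315°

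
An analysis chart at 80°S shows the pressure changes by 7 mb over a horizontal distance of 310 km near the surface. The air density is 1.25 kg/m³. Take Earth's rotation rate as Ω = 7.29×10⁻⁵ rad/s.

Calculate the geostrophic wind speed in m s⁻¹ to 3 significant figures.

Coriolis parameter at 80°S:
f = 2Ω sin φ = 2 × 7.29×10⁻⁵ × sin 80° = 1.44×10⁻⁴ s⁻¹
Pressure gradient: |∂P/∂n| = 700 Pa / 310000 m = 2.26×10⁻³ Pa/m
Geostrophic balance (pressure-gradient force = Coriolis force):
V_g = (1/(fρ)) |∂P/∂n| = 2.26×10⁻³ / (1.44×10⁻⁴ × 1.25) = 12.6 m/s

12.6 m s⁻¹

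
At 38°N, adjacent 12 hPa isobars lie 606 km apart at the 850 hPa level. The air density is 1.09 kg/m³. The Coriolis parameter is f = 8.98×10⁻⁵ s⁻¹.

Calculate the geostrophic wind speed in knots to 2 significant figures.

Pressure gradient: |∂P/∂n| = 1200 Pa / 606000 m = 1.98×10⁻³ Pa/m
Geostrophic balance (pressure-gradient force = Coriolis force):
V_g = (1/(fρ)) |∂P/∂n| = 1.98×10⁻³ / (8.98×10⁻⁵ × 1.09) = 20.2 m/s
Converting: 20.2 m/s × 1.944 = 39 knots

39 knots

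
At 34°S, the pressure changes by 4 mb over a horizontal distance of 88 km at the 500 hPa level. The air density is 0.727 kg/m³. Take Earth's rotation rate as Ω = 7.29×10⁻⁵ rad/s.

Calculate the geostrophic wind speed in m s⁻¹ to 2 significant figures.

Coriolis parameter at 34°S:
f = 2Ω sin φ = 2 × 7.29×10⁻⁵ × sin 34° = 8.15×10⁻⁵ s⁻¹
Pressure gradient: |∂P/∂n| = 400 Pa / 88000 m = 4.55×10⁻³ Pa/m
Geostrophic balance (pressure-gradient force = Coriolis force):
V_g = (1/(fρ)) |∂P/∂n| = 4.55×10⁻³ / (8.15×10⁻⁵ × 0.727) = 76.7 m/s

77 m s⁻¹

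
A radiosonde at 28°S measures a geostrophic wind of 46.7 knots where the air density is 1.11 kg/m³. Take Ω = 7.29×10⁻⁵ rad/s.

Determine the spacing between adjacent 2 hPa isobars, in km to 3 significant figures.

110 km

Coriolis parameter at 28°S:
f = 2Ω sin φ = 2 × 7.29×10⁻⁵ × sin 28° = 6.84×10⁻⁵ s⁻¹
Wind speed in SI: 46.7 knots = 24.0 m/s
Geostrophic balance rearranged: |∂P/∂n| = f ρ V_g
|∂P/∂n| = 6.84×10⁻⁵ × 1.11 × 24.0 = 1.83×10⁻³ Pa/m
Isobar spacing: Δn = ΔP/|∂P/∂n| = 200 Pa / 1.83×10⁻³ Pa/m = 109568 m ≈ 110 km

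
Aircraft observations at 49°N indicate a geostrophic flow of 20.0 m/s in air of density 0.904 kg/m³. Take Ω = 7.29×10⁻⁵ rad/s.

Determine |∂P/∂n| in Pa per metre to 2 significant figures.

2.0×10⁻³ Pa/m

Coriolis parameter at 49°N:
f = 2Ω sin φ = 2 × 7.29×10⁻⁵ × sin 49° = 1.10×10⁻⁴ s⁻¹
Geostrophic balance rearranged: |∂P/∂n| = f ρ V_g
|∂P/∂n| = 1.10×10⁻⁴ × 0.904 × 20.0 = 1.99×10⁻³ Pa/m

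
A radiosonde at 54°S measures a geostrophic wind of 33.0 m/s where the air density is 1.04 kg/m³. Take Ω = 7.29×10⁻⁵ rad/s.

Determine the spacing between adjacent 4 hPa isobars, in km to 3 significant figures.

Coriolis parameter at 54°S:
f = 2Ω sin φ = 2 × 7.29×10⁻⁵ × sin 54° = 1.18×10⁻⁴ s⁻¹
Geostrophic balance rearranged: |∂P/∂n| = f ρ V_g
|∂P/∂n| = 1.18×10⁻⁴ × 1.04 × 33.0 = 4.05×10⁻³ Pa/m
Isobar spacing: Δn = ΔP/|∂P/∂n| = 400 Pa / 4.05×10⁻³ Pa/m = 98809 m ≈ 98.8 km

98.8 km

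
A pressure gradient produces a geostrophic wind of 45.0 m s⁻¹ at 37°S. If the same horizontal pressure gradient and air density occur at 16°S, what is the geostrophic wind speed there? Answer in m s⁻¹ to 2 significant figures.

With the same pressure gradient and density, V_g ∝ 1/f ∝ 1/sin φ.
V₂ = V₁ · sin φ₁ / sin φ₂ = 45.0 × sin 37° / sin 16°
V₂ = 45.0 × 0.6018/0.2756 = 98 m s⁻¹

98 m s⁻¹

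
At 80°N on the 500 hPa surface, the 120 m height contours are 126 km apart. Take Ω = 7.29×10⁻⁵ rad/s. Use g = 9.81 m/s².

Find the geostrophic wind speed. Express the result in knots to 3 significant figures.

126 knots

Coriolis parameter at 80°N:
f = 2Ω sin φ = 2 × 7.29×10⁻⁵ × sin 80° = 1.44×10⁻⁴ s⁻¹
Height gradient: |∂Z/∂n| = 120 m / 126000 m = 9.52×10⁻⁴
On a pressure surface, geostrophic balance gives V_g = (g/f)|∂Z/∂n|:
V_g = 9.81 × 9.52×10⁻⁴ / 1.44×10⁻⁴ = 65.1 m/s
Converting: 65.1 m/s × 1.944 = 126 knots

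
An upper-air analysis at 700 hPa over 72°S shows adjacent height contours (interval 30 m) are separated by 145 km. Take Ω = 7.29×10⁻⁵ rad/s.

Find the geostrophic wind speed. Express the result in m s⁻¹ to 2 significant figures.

15 m s⁻¹

Coriolis parameter at 72°S:
f = 2Ω sin φ = 2 × 7.29×10⁻⁵ × sin 72° = 1.39×10⁻⁴ s⁻¹
Height gradient: |∂Z/∂n| = 30 m / 145000 m = 2.07×10⁻⁴
On a pressure surface, geostrophic balance gives V_g = (g/f)|∂Z/∂n|:
V_g = 9.81 × 2.07×10⁻⁴ / 1.39×10⁻⁴ = 14.6 m/s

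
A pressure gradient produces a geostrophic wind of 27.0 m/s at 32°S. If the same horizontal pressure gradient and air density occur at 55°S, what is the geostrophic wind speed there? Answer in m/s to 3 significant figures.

17.5 m/s

With the same pressure gradient and density, V_g ∝ 1/f ∝ 1/sin φ.
V₂ = V₁ · sin φ₁ / sin φ₂ = 27.0 × sin 32° / sin 55°
V₂ = 27.0 × 0.5299/0.8192 = 17.5 m/s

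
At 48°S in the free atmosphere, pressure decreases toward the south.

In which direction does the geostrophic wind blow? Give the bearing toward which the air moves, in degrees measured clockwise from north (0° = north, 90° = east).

The pressure-gradient force points toward the south (bearing 180°).
Geostrophic balance: in the Southern Hemisphere the Coriolis force deflects motion to the left, so the geostrophic wind blows 90° to the left of the pressure-gradient force (low pressure on the right).
Rotating 180° by 90° counterclockwise gives 090° — the wind blows toward the east.

090°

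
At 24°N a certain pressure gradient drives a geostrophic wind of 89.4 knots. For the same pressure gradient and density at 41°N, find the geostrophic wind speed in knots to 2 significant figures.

55 knots

With the same pressure gradient and density, V_g ∝ 1/f ∝ 1/sin φ.
V₂ = V₁ · sin φ₁ / sin φ₂ = 89.4 × sin 24° / sin 41°
V₂ = 89.4 × 0.4067/0.6561 = 55 knots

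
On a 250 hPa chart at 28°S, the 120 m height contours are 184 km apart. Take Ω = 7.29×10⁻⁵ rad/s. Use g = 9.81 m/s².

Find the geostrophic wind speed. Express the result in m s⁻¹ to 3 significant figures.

93.5 m s⁻¹

Coriolis parameter at 28°S:
f = 2Ω sin φ = 2 × 7.29×10⁻⁵ × sin 28° = 6.84×10⁻⁵ s⁻¹
Height gradient: |∂Z/∂n| = 120 m / 184000 m = 6.52×10⁻⁴
On a pressure surface, geostrophic balance gives V_g = (g/f)|∂Z/∂n|:
V_g = 9.81 × 6.52×10⁻⁴ / 6.84×10⁻⁵ = 93.5 m/s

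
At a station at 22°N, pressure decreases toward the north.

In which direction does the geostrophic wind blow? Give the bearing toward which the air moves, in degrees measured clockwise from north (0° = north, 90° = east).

090°

The pressure-gradient force points toward the north (bearing 000°).
Geostrophic balance: in the Northern Hemisphere the Coriolis force deflects motion to the right, so the geostrophic wind blows 90° to the right of the pressure-gradient force (low pressure on the left).
Rotating 000° by 90° clockwise gives 090° — the wind blows toward the east.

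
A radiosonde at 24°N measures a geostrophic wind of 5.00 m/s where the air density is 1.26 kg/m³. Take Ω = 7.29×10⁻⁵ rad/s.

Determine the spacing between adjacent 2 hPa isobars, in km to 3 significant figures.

535 km

Coriolis parameter at 24°N:
f = 2Ω sin φ = 2 × 7.29×10⁻⁵ × sin 24° = 5.93×10⁻⁵ s⁻¹
Geostrophic balance rearranged: |∂P/∂n| = f ρ V_g
|∂P/∂n| = 5.93×10⁻⁵ × 1.26 × 5.00 = 3.74×10⁻⁴ Pa/m
Isobar spacing: Δn = ΔP/|∂P/∂n| = 200 Pa / 3.74×10⁻⁴ Pa/m = 535326 m ≈ 535 km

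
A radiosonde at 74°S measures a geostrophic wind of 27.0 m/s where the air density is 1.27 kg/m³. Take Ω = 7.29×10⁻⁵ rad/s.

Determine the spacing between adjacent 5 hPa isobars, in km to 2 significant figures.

100 km

Coriolis parameter at 74°S:
f = 2Ω sin φ = 2 × 7.29×10⁻⁵ × sin 74° = 1.40×10⁻⁴ s⁻¹
Geostrophic balance rearranged: |∂P/∂n| = f ρ V_g
|∂P/∂n| = 1.40×10⁻⁴ × 1.27 × 27.0 = 4.81×10⁻³ Pa/m
Isobar spacing: Δn = ΔP/|∂P/∂n| = 500 Pa / 4.81×10⁻³ Pa/m = 104041 m ≈ 100 km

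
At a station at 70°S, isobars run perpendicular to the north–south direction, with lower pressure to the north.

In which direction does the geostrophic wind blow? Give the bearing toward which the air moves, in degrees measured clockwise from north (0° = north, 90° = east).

270°

The pressure-gradient force points toward the north (bearing 000°).
Geostrophic balance: in the Southern Hemisphere the Coriolis force deflects motion to the left, so the geostrophic wind blows 90° to the left of the pressure-gradient force (low pressure on the right).
Rotating 000° by 90° counterclockwise gives 270° — the wind blows toward the west.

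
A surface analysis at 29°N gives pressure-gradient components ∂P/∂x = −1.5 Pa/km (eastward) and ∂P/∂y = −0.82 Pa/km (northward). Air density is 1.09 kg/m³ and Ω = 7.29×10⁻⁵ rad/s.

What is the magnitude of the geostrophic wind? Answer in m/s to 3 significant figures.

Coriolis parameter at 29°N:
f = 2Ω sin φ = 2 × 7.29×10⁻⁵ × sin 29° = 7.07×10⁻⁵ s⁻¹
Component geostrophic relations (x east, y north):
u_g = −(1/(fρ)) ∂P/∂y,  v_g = (1/(fρ)) ∂P/∂x
u_g = −(−0.82×10⁻³)/(7.07×10⁻⁵ × 1.09) = 10.6 m/s;  v_g = (−1.5×10⁻³)/(7.07×10⁻⁵ × 1.09) = −19.5 m/s
|V_g| = √(u_g² + v_g²) = 22.2 m/s

22.2 m/s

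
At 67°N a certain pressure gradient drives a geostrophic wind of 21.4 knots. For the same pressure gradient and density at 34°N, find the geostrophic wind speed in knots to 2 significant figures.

35 knots

With the same pressure gradient and density, V_g ∝ 1/f ∝ 1/sin φ.
V₂ = V₁ · sin φ₁ / sin φ₂ = 21.4 × sin 67° / sin 34°
V₂ = 21.4 × 0.9205/0.5592 = 35 knots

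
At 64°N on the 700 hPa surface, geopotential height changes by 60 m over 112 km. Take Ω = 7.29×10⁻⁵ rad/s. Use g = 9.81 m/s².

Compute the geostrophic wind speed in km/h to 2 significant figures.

140 km/h

Coriolis parameter at 64°N:
f = 2Ω sin φ = 2 × 7.29×10⁻⁵ × sin 64° = 1.31×10⁻⁴ s⁻¹
Height gradient: |∂Z/∂n| = 60 m / 112000 m = 5.36×10⁻⁴
On a pressure surface, geostrophic balance gives V_g = (g/f)|∂Z/∂n|:
V_g = 9.81 × 5.36×10⁻⁴ / 1.31×10⁻⁴ = 40.1 m/s
Converting: 40.1 m/s × 3.6 = 140 km/h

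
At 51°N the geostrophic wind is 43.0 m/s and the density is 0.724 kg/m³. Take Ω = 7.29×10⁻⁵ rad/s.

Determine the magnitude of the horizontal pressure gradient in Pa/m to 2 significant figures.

3.5×10⁻³ Pa/m

Coriolis parameter at 51°N:
f = 2Ω sin φ = 2 × 7.29×10⁻⁵ × sin 51° = 1.13×10⁻⁴ s⁻¹
Geostrophic balance rearranged: |∂P/∂n| = f ρ V_g
|∂P/∂n| = 1.13×10⁻⁴ × 0.724 × 43.0 = 3.53×10⁻³ Pa/m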